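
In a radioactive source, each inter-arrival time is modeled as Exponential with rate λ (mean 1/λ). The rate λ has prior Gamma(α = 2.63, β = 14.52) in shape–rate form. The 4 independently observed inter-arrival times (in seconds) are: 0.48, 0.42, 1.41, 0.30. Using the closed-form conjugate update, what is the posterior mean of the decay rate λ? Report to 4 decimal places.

With a Gamma(shape α, rate β) prior on the exponential rate λ, the posterior after n observations with total T = Σxᵢ is Gamma(α+n, β+T).
Sum of observations T = 2.61 seconds; n = 4.
Posterior: Gamma(2.63+4, 14.52+2.61) = Gamma(6.63, 17.13).
Posterior mean of λ = α/β = 6.63/17.13 = 0.3870.

0.3870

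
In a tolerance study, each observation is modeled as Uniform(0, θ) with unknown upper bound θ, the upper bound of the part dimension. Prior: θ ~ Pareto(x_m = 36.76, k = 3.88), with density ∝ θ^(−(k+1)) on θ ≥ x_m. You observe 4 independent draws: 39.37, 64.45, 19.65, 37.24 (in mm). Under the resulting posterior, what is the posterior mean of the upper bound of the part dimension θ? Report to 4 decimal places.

A Pareto(scale x_m, shape k) prior on the upper bound θ of Uniform(0, θ) is conjugate: posterior is Pareto(max(x_m, max xᵢ), k + n).
Sample maximum = 64.45; prior scale x_m = 36.76 → posterior scale = max = 64.45.
Posterior shape = 3.88 + 4 = 7.88.
E[θ|data] = k·x_m/(k−1) = 7.88·64.45/6.88 = 73.8177.

73.8177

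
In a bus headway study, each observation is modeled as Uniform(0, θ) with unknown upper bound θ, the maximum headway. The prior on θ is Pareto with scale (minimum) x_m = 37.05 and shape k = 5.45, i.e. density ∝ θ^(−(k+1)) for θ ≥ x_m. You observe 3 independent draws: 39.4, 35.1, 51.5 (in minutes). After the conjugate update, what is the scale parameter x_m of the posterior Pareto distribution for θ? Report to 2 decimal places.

51.50

A Pareto(scale x_m, shape k) prior on the upper bound θ of Uniform(0, θ) is conjugate: posterior is Pareto(max(x_m, max xᵢ), k + n).
Sample maximum = 51.5; prior scale x_m = 37.05 → posterior scale = max = 51.50.
Posterior shape = 5.45 + 3 = 8.45.
Posterior scale x_m = 51.50.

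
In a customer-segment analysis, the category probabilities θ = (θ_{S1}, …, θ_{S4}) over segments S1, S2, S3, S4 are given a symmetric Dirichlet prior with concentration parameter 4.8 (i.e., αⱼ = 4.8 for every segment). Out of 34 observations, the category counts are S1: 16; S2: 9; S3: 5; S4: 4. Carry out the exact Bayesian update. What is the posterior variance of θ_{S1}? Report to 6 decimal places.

The Dirichlet prior is conjugate to the Multinomial likelihood: each posterior αⱼ = prior αⱼ + observed count nⱼ.
Posterior concentration: (20.8, 13.8, 9.8, 8.8), total = 53.2.
Var[θ_j] = α_j(Σα−α_j)/((Σα)²(Σα+1)) = 20.8·32.4/(53.2²·54.2) = 0.004393.

0.004393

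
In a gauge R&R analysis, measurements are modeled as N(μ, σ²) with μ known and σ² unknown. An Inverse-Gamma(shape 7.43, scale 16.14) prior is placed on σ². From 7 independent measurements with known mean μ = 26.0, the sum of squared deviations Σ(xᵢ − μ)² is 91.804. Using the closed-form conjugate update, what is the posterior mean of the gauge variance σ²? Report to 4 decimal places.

With known mean μ and an Inverse-Gamma(α, β) prior on σ², the Normal likelihood is conjugate: posterior is Inv-Gamma(α + n/2, β + Σ(xᵢ−μ)²/2).
Posterior: Inv-Gamma(7.43 + 7/2, 16.14 + 91.804/2) = Inv-Gamma(10.93, 62.0420).
E[σ²|data] = β/(α−1) = 62.0420/9.93 = 6.2479.

6.2479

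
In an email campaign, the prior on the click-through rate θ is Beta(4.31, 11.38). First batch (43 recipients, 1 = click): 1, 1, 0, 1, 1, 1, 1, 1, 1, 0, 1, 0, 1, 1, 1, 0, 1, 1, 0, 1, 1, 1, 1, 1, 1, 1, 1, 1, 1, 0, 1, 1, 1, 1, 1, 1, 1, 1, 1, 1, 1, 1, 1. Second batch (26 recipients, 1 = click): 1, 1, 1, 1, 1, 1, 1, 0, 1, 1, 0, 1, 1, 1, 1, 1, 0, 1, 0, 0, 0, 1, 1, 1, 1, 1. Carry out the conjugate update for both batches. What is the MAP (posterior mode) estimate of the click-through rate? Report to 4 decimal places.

0.7294

The Beta prior is conjugate to a Binomial/Bernoulli likelihood; the update adds successes to α and failures to β.
After batch 1: Beta(4.31+37, 11.38+6) = Beta(41.31, 17.38).
After batch 2: Beta(41.31+20, 17.38+6) = Beta(61.31, 23.38).
Mode of Beta(a,b) for a,b>1 is (a−1)/(a+b−2) = 60.31/82.69 = 0.7294.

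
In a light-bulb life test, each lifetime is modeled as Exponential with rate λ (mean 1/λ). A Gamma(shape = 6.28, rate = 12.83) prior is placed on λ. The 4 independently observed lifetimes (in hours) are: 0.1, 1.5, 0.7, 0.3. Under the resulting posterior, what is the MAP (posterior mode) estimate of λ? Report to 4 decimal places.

With a Gamma(shape α, rate β) prior on the exponential rate λ, the posterior after n observations with total T = Σxᵢ is Gamma(α+n, β+T).
Sum of observations T = 2.6 hours; n = 4.
Posterior: Gamma(6.28+4, 12.83+2.6) = Gamma(10.28, 15.43).
Mode = (α−1)/β = 0.6014.

0.6014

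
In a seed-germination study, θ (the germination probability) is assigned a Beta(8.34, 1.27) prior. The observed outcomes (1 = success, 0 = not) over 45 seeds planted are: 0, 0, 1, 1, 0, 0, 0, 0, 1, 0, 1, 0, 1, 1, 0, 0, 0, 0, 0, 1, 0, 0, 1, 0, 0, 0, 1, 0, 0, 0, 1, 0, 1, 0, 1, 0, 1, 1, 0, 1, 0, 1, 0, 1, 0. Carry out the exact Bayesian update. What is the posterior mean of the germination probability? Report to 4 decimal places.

0.4640

The Beta prior is conjugate to a Binomial/Bernoulli likelihood; the update adds successes to α and failures to β.
Posterior: Beta(α+k, β+n−k) = Beta(8.34+17, 1.27+28) = Beta(25.34, 29.27).
Posterior mean = α/(α+β) = 25.34/54.61 = 0.4640.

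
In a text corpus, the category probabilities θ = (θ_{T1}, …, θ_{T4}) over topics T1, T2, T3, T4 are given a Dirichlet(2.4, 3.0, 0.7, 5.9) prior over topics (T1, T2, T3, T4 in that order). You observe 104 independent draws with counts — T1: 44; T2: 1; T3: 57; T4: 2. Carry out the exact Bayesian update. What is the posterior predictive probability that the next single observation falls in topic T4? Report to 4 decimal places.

The Dirichlet prior is conjugate to the Multinomial likelihood: each posterior αⱼ = prior αⱼ + observed count nⱼ.
Posterior concentration: (46.4, 4.0, 57.7, 7.9), total = 116.0.
P(next = T4 | data) = α_{T4}/Σα = 0.0681.

0.0681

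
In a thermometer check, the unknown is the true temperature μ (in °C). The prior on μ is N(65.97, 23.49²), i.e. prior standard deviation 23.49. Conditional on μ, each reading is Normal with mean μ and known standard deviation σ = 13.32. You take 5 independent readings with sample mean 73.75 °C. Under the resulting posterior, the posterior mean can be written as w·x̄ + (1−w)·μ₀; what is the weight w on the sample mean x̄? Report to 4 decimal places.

0.9396

For Normal data with known variance σ², a Normal(μ₀, σ₀²) prior on μ is conjugate. Posterior precision = 1/σ₀² + n/σ²; posterior mean is the precision-weighted average of μ₀ and x̄.
σ₀² = 23.49² = 551.7801, σ² = 13.32² = 177.4224. Prior precision 1/σ₀² = 1/551.7801; data precision n/σ² = 5/177.4224.
w = (n/σ²)/(1/σ₀² + n/σ²) = n·σ₀²/(σ² + n·σ₀²) = 5·551.7801/(177.4224 + 5·551.7801) = 2758.9005/2936.3229 = 0.9396.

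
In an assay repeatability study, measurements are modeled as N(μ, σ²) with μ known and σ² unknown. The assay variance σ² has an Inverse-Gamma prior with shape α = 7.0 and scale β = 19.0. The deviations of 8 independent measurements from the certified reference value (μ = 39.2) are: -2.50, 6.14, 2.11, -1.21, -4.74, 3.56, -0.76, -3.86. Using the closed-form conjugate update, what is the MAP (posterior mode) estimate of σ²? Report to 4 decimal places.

5.7702

With known mean μ and an Inverse-Gamma(α, β) prior on σ², the Normal likelihood is conjugate: posterior is Inv-Gamma(α + n/2, β + Σ(xᵢ−μ)²/2).
Σ(xᵢ−μ)² = (-2.50)² + (6.14)² + (2.11)² + (-1.21)² + (-4.74)² + (3.56)² + (-0.76)² + (-3.86)² = 100.4842.
Posterior: Inv-Gamma(7.0 + 8/2, 19.0 + 100.4842/2) = Inv-Gamma(11.00, 69.24210).
Mode = β/(α+1) = 69.24210/12.00 = 5.7702.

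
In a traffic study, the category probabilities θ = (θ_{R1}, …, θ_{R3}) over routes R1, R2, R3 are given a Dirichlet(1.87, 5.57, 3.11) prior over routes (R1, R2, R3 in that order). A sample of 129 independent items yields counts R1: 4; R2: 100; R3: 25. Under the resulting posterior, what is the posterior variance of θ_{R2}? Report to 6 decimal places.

The Dirichlet prior is conjugate to the Multinomial likelihood: each posterior αⱼ = prior αⱼ + observed count nⱼ.
Posterior concentration: (5.87, 105.57, 28.11), total = 139.55.
Var[θ_j] = α_j(Σα−α_j)/((Σα)²(Σα+1)) = 105.57·33.98/(139.55²·140.55) = 0.001311.

0.001311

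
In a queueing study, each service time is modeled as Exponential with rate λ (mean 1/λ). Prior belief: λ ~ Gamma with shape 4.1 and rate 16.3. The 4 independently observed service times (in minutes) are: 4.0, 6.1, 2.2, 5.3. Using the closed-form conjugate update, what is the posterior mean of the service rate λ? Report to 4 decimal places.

With a Gamma(shape α, rate β) prior on the exponential rate λ, the posterior after n observations with total T = Σxᵢ is Gamma(α+n, β+T).
Sum of observations T = 17.6 minutes; n = 4.
Posterior: Gamma(4.1+4, 16.3+17.6) = Gamma(8.1, 33.9).
Posterior mean of λ = α/β = 8.1/33.9 = 0.2389.

0.2389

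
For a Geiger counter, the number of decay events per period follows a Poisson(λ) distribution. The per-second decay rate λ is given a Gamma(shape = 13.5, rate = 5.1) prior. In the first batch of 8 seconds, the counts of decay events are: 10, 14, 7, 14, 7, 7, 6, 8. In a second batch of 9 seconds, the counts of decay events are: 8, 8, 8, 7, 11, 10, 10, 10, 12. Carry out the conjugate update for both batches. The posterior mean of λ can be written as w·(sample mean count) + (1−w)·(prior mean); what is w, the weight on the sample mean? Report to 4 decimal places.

0.7692

With a Gamma(shape α, rate β) prior, the Poisson likelihood is conjugate: the posterior is Gamma(α + ΣXᵢ, β + n).
Total number of seconds: n = 8 + 9 = 17.
Posterior mean = (α₀+S)/(β₀+n) = [n/(β₀+n)]·(S/n) + [β₀/(β₀+n)]·(α₀/β₀), so only n and β₀ enter the weight.
Weight on data w = n/(β₀+n) = 17/(5.1+17) = 17/22.1 = 0.7692.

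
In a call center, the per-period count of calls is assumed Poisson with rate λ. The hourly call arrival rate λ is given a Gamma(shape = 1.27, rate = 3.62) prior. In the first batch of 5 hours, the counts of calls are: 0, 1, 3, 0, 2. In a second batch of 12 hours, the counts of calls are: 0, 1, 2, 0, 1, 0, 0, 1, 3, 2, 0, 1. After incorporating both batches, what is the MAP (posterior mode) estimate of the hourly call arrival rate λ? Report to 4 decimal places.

With a Gamma(shape α, rate β) prior, the Poisson likelihood is conjugate: the posterior is Gamma(α + ΣXᵢ, β + n).
Batch 1: sum of counts S = 6 over n = 5 hours.
After batch 1: Gamma(α+S, β+n) = Gamma(1.27+6, 3.62+5) = Gamma(7.27, 8.62).
Batch 2: sum of counts S = 11 over n = 12 hours.
After batch 2: Gamma(α+S, β+n) = Gamma(7.27+11, 8.62+12) = Gamma(18.27, 20.62).
Mode of Gamma(α,β) for α≥1 is (α−1)/β = 17.27/20.62 = 0.8375.

0.8375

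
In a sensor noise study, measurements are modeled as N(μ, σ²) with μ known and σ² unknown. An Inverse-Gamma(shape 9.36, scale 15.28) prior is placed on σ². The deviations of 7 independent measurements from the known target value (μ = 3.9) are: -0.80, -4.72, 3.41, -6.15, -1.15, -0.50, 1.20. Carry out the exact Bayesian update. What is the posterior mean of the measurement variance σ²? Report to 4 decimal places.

With known mean μ and an Inverse-Gamma(α, β) prior on σ², the Normal likelihood is conjugate: posterior is Inv-Gamma(α + n/2, β + Σ(xᵢ−μ)²/2).
Σ(xᵢ−μ)² = (-0.80)² + (-4.72)² + (3.41)² + (-6.15)² + (-1.15)² + (-0.50)² + (1.20)² = 75.3815.
Posterior: Inv-Gamma(9.36 + 7/2, 15.28 + 75.3815/2) = Inv-Gamma(12.86, 52.97075).
E[σ²|data] = β/(α−1) = 52.97075/11.86 = 4.4663.

4.4663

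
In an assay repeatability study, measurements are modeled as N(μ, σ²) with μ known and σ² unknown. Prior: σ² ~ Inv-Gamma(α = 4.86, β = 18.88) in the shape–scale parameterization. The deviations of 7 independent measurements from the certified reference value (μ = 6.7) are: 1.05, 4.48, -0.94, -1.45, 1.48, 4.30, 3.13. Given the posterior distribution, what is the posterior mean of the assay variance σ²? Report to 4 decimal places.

6.2769

With known mean μ and an Inverse-Gamma(α, β) prior on σ², the Normal likelihood is conjugate: posterior is Inv-Gamma(α + n/2, β + Σ(xᵢ−μ)²/2).
Σ(xᵢ−μ)² = (1.05)² + (4.48)² + (-0.94)² + (-1.45)² + (1.48)² + (4.30)² + (3.13)² = 54.6363.
Posterior: Inv-Gamma(4.86 + 7/2, 18.88 + 54.6363/2) = Inv-Gamma(8.36, 46.19815).
E[σ²|data] = β/(α−1) = 46.19815/7.36 = 6.2769.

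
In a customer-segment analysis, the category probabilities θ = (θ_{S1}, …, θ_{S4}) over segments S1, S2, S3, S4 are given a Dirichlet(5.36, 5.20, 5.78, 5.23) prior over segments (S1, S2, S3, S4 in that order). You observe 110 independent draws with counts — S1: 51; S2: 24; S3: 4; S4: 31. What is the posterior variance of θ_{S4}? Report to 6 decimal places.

The Dirichlet prior is conjugate to the Multinomial likelihood: each posterior αⱼ = prior αⱼ + observed count nⱼ.
Posterior concentration: (56.36, 29.20, 9.78, 36.23), total = 131.57.
Var[θ_j] = α_j(Σα−α_j)/((Σα)²(Σα+1)) = 36.23·95.34/(131.57²·132.57) = 0.001505.

0.001505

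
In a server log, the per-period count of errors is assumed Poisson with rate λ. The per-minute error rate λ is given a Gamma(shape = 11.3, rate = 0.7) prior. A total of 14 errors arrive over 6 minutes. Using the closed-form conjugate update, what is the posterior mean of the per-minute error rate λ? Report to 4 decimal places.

3.7761

With a Gamma(shape α, rate β) prior, the Poisson likelihood is conjugate: the posterior is Gamma(α + ΣXᵢ, β + n).
Posterior: Gamma(α+S, β+n) = Gamma(11.3+14, 0.7+6) = Gamma(25.3, 6.7).
Posterior mean = α/β = 25.3/6.7 = 3.7761.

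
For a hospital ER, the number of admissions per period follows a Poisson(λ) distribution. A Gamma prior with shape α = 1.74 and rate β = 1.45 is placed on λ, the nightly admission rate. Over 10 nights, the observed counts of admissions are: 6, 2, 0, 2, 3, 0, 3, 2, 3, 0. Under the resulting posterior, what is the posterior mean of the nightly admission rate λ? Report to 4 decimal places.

With a Gamma(shape α, rate β) prior, the Poisson likelihood is conjugate: the posterior is Gamma(α + ΣXᵢ, β + n).
Sum of counts S = 21 over n = 10 nights.
Posterior: Gamma(α+S, β+n) = Gamma(1.74+21, 1.45+10) = Gamma(22.74, 11.45).
Posterior mean = α/β = 22.74/11.45 = 1.9860.

1.9860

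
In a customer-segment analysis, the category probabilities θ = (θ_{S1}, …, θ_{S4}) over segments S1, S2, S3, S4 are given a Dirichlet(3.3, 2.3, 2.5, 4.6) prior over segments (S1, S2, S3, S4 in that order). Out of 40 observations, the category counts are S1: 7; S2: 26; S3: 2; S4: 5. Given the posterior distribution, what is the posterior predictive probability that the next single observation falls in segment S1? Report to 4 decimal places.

0.1954

The Dirichlet prior is conjugate to the Multinomial likelihood: each posterior αⱼ = prior αⱼ + observed count nⱼ.
Posterior concentration: (10.3, 28.3, 4.5, 9.6), total = 52.7.
P(next = S1 | data) = α_{S1}/Σα = 0.1954.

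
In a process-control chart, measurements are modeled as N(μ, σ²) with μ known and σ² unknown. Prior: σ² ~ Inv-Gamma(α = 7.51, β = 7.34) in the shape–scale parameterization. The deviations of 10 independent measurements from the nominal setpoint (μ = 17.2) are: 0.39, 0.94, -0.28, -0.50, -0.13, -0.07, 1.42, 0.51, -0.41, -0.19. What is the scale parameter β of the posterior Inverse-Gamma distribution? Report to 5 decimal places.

9.27330

With known mean μ and an Inverse-Gamma(α, β) prior on σ², the Normal likelihood is conjugate: posterior is Inv-Gamma(α + n/2, β + Σ(xᵢ−μ)²/2).
Σ(xᵢ−μ)² = (0.39)² + (0.94)² + (-0.28)² + (-0.50)² + (-0.13)² + (-0.07)² + (1.42)² + (0.51)² + (-0.41)² + (-0.19)² = 3.8666.
Posterior: Inv-Gamma(7.51 + 10/2, 7.34 + 3.8666/2) = Inv-Gamma(12.51, 9.27330).
Posterior β = 9.27330.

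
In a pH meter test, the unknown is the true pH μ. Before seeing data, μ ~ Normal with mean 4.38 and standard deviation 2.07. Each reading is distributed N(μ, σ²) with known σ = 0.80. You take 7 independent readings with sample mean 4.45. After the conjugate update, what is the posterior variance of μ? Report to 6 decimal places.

0.089518

For Normal data with known variance σ², a Normal(μ₀, σ₀²) prior on μ is conjugate. Posterior precision = 1/σ₀² + n/σ²; posterior mean is the precision-weighted average of μ₀ and x̄.
σ₀² = 2.07² = 4.2849, σ² = 0.80² = 0.64; σ² + n·σ₀² = 0.64 + 7·4.2849 = 30.6343.
Posterior precision = 1/σ₀² + n/σ² = 1/4.2849 + 7/0.64 = (σ² + n·σ₀²)/(σ₀²σ²) = 30.6343/(4.2849·0.64); posterior variance σₙ² = σ₀²σ²/(σ² + n·σ₀²) = 4.2849·0.64/30.6343 = 0.089518.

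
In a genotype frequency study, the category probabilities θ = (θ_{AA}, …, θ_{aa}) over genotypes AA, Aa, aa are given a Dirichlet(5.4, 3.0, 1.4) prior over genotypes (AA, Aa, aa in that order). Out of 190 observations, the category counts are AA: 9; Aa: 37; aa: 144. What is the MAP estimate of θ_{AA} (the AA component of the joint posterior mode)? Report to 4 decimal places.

The Dirichlet prior is conjugate to the Multinomial likelihood: each posterior αⱼ = prior αⱼ + observed count nⱼ.
Posterior concentration: (14.4, 40.0, 145.4), total = 199.8.
Joint mode component: (α_{AA}−1)/(Σα−K) = 13.4/196.8 = 0.0681.

0.0681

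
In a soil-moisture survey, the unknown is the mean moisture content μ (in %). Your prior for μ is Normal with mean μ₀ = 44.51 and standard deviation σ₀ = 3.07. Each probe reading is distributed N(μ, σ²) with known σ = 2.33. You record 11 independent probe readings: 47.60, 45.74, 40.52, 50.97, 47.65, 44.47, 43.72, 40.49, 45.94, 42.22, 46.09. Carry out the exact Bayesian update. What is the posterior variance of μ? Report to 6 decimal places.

For Normal data with known variance σ², a Normal(μ₀, σ₀²) prior on μ is conjugate. Posterior precision = 1/σ₀² + n/σ²; posterior mean is the precision-weighted average of μ₀ and x̄.
σ₀² = 3.07² = 9.4249, σ² = 2.33² = 5.4289; σ² + n·σ₀² = 5.4289 + 11·9.4249 = 109.1028.
Posterior precision = 1/σ₀² + n/σ² = 1/9.4249 + 11/5.4289 = (σ² + n·σ₀²)/(σ₀²σ²) = 109.1028/(9.4249·5.4289); posterior variance σₙ² = σ₀²σ²/(σ² + n·σ₀²) = 9.4249·5.4289/109.1028 = 0.468978.

0.468978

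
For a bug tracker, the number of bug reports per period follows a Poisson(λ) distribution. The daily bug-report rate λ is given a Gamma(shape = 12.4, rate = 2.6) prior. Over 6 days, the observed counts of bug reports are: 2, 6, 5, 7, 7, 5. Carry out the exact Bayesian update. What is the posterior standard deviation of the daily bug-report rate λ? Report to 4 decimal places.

0.7748

With a Gamma(shape α, rate β) prior, the Poisson likelihood is conjugate: the posterior is Gamma(α + ΣXᵢ, β + n).
Sum of counts S = 32 over n = 6 days.
Posterior: Gamma(α+S, β+n) = Gamma(12.4+32, 2.6+6) = Gamma(44.4, 8.6).
SD = √α/β = √44.4/8.6 = 0.7748.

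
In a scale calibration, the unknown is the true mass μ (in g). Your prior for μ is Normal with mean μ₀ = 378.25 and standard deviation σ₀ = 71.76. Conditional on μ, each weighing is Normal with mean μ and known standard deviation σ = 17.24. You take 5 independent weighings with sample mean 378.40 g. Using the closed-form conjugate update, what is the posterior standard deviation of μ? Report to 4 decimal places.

For Normal data with known variance σ², a Normal(μ₀, σ₀²) prior on μ is conjugate. Posterior precision = 1/σ₀² + n/σ²; posterior mean is the precision-weighted average of μ₀ and x̄.
σ₀² = 71.76² = 5149.4976, σ² = 17.24² = 297.2176; σ² + n·σ₀² = 297.2176 + 5·5149.4976 = 26044.7056.
Posterior precision = 1/σ₀² + n/σ² = 1/5149.4976 + 5/297.2176 = (σ² + n·σ₀²)/(σ₀²σ²) = 26044.7056/(5149.4976·297.2176); posterior variance σₙ² = σ₀²σ²/(σ² + n·σ₀²) = 5149.4976·297.2176/26044.7056 = 58.765161.
Posterior SD = √σₙ² = √(5149.4976·297.2176/26044.7056) = 7.6658.

7.6658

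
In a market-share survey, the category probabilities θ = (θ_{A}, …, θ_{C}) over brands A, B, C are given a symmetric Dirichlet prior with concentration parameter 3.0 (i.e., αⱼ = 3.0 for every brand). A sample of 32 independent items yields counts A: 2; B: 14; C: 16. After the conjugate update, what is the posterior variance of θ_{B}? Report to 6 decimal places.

0.005779

The Dirichlet prior is conjugate to the Multinomial likelihood: each posterior αⱼ = prior αⱼ + observed count nⱼ.
Posterior concentration: (5.0, 17.0, 19.0), total = 41.0.
Var[θ_j] = α_j(Σα−α_j)/((Σα)²(Σα+1)) = 17.0·24.0/(41.0²·42.0) = 0.005779.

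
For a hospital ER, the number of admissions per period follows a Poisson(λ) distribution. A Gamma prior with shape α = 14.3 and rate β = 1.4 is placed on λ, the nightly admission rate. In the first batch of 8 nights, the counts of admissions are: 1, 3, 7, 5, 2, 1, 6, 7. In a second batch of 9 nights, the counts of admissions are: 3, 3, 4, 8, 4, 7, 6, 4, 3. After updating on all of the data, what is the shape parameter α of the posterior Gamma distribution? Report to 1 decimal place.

88.3

With a Gamma(shape α, rate β) prior, the Poisson likelihood is conjugate: the posterior is Gamma(α + ΣXᵢ, β + n).
Batch 1: sum of counts S = 32 over n = 8 nights.
After batch 1: Gamma(α+S, β+n) = Gamma(14.3+32, 1.4+8) = Gamma(46.3, 9.4).
Batch 2: sum of counts S = 42 over n = 9 nights.
After batch 2: Gamma(α+S, β+n) = Gamma(46.3+42, 9.4+9) = Gamma(88.3, 18.4).
Posterior α = 88.3.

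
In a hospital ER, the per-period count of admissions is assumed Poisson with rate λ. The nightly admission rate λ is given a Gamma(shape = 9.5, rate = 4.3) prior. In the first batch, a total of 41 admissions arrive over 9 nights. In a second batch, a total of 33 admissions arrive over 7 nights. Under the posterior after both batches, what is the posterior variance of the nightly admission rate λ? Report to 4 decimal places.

With a Gamma(shape α, rate β) prior, the Poisson likelihood is conjugate: the posterior is Gamma(α + ΣXᵢ, β + n).
After batch 1: Gamma(α+S, β+n) = Gamma(9.5+41, 4.3+9) = Gamma(50.5, 13.3).
After batch 2: Gamma(α+S, β+n) = Gamma(50.5+33, 13.3+7) = Gamma(83.5, 20.3).
Var = α/β² = 83.5/20.3² = 0.2026.

0.2026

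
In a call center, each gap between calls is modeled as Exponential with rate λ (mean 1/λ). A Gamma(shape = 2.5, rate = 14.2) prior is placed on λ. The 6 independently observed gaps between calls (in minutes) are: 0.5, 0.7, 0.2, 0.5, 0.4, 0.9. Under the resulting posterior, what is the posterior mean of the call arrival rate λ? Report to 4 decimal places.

0.4885

With a Gamma(shape α, rate β) prior on the exponential rate λ, the posterior after n observations with total T = Σxᵢ is Gamma(α+n, β+T).
Sum of observations T = 3.2 minutes; n = 6.
Posterior: Gamma(2.5+6, 14.2+3.2) = Gamma(8.5, 17.4).
Posterior mean of λ = α/β = 8.5/17.4 = 0.4885.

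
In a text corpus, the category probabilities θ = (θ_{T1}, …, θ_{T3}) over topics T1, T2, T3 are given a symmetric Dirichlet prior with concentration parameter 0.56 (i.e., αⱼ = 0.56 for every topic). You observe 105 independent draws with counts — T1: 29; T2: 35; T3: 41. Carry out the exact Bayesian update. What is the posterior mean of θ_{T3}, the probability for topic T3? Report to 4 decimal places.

0.3896

The Dirichlet prior is conjugate to the Multinomial likelihood: each posterior αⱼ = prior αⱼ + observed count nⱼ.
Posterior concentration: (29.56, 35.56, 41.56), total = 106.68.
E[θ_{T3}|data] = α_{T3}/Σα = 41.56/106.68 = 0.3896.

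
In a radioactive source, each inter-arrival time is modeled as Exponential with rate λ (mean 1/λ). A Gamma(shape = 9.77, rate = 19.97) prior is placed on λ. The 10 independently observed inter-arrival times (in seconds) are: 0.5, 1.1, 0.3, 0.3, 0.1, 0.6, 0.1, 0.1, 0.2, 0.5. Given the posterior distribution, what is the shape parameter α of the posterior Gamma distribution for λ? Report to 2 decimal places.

With a Gamma(shape α, rate β) prior on the exponential rate λ, the posterior after n observations with total T = Σxᵢ is Gamma(α+n, β+T).
Sum of observations T = 3.8 seconds; n = 10.
Posterior: Gamma(9.77+10, 19.97+3.8) = Gamma(19.77, 23.77).
Posterior α = 19.77.

19.77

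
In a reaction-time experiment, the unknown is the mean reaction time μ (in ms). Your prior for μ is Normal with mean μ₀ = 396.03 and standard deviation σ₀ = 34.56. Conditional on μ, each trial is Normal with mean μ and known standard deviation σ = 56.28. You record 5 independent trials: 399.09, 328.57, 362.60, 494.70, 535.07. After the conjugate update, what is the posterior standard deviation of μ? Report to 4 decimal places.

For Normal data with known variance σ², a Normal(μ₀, σ₀²) prior on μ is conjugate. Posterior precision = 1/σ₀² + n/σ²; posterior mean is the precision-weighted average of μ₀ and x̄.
σ₀² = 34.56² = 1194.3936, σ² = 56.28² = 3167.4384; σ² + n·σ₀² = 3167.4384 + 5·1194.3936 = 9139.4064.
Posterior precision = 1/σ₀² + n/σ² = 1/1194.3936 + 5/3167.4384 = (σ² + n·σ₀²)/(σ₀²σ²) = 9139.4064/(1194.3936·3167.4384); posterior variance σₙ² = σ₀²σ²/(σ² + n·σ₀²) = 1194.3936·3167.4384/9139.4064 = 413.940248.
Posterior SD = √σₙ² = √(1194.3936·3167.4384/9139.4064) = 20.3455.

20.3455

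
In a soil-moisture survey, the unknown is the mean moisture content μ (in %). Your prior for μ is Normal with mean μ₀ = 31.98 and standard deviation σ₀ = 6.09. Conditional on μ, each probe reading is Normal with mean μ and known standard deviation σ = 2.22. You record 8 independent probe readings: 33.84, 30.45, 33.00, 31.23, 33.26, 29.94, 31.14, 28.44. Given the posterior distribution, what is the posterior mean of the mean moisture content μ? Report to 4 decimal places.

For Normal data with known variance σ², a Normal(μ₀, σ₀²) prior on μ is conjugate. Posterior precision = 1/σ₀² + n/σ²; posterior mean is the precision-weighted average of μ₀ and x̄.
Σxᵢ = 33.84 + 30.45 + 33.00 + 31.23 + 33.26 + 29.94 + 31.14 + 28.44 = 251.3, so n·x̄ = 251.3.
σ₀² = 6.09² = 37.0881, σ² = 2.22² = 4.9284; σ² + n·σ₀² = 4.9284 + 8·37.0881 = 301.6332.
Posterior mean = (μ₀/σ₀² + n·x̄/σ²)/(1/σ₀² + n/σ²) = (σ²·μ₀ + σ₀²·n·x̄)/(σ² + n·σ₀²) = (4.9284·31.98 + 37.0881·251.3)/301.6332 = 9477.849762/301.6332 = 31.4218.

31.4218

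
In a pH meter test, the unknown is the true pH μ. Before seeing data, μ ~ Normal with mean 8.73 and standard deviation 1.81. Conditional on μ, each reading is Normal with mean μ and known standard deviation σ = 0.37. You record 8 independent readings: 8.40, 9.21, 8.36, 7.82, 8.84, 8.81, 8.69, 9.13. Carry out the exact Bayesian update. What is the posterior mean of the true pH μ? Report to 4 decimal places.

8.6579

For Normal data with known variance σ², a Normal(μ₀, σ₀²) prior on μ is conjugate. Posterior precision = 1/σ₀² + n/σ²; posterior mean is the precision-weighted average of μ₀ and x̄.
Σxᵢ = 8.40 + 9.21 + 8.36 + 7.82 + 8.84 + 8.81 + 8.69 + 9.13 = 69.26, so n·x̄ = 69.26.
σ₀² = 1.81² = 3.2761, σ² = 0.37² = 0.1369; σ² + n·σ₀² = 0.1369 + 8·3.2761 = 26.3457.
Posterior mean = (μ₀/σ₀² + n·x̄/σ²)/(1/σ₀² + n/σ²) = (σ²·μ₀ + σ₀²·n·x̄)/(σ² + n·σ₀²) = (0.1369·8.73 + 3.2761·69.26)/26.3457 = 228.097823/26.3457 = 8.6579.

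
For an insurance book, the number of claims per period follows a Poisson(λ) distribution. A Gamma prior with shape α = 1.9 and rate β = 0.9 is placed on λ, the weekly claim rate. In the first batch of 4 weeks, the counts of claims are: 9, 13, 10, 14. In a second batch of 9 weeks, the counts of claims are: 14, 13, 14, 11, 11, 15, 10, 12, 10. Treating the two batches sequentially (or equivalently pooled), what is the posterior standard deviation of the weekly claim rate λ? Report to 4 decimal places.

0.9040

With a Gamma(shape α, rate β) prior, the Poisson likelihood is conjugate: the posterior is Gamma(α + ΣXᵢ, β + n).
Batch 1: sum of counts S = 46 over n = 4 weeks.
After batch 1: Gamma(α+S, β+n) = Gamma(1.9+46, 0.9+4) = Gamma(47.9, 4.9).
Batch 2: sum of counts S = 110 over n = 9 weeks.
After batch 2: Gamma(α+S, β+n) = Gamma(47.9+110, 4.9+9) = Gamma(157.9, 13.9).
SD = √α/β = √157.9/13.9 = 0.9040.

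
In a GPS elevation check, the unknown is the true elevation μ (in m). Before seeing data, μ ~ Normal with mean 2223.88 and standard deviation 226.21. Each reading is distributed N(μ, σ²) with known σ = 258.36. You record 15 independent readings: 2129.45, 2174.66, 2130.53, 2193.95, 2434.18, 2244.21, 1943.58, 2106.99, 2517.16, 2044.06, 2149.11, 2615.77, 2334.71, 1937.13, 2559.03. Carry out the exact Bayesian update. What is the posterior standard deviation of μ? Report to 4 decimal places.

For Normal data with known variance σ², a Normal(μ₀, σ₀²) prior on μ is conjugate. Posterior precision = 1/σ₀² + n/σ²; posterior mean is the precision-weighted average of μ₀ and x̄.
σ₀² = 226.21² = 51170.9641, σ² = 258.36² = 66749.8896; σ² + n·σ₀² = 66749.8896 + 15·51170.9641 = 834314.3511.
Posterior precision = 1/σ₀² + n/σ² = 1/51170.9641 + 15/66749.8896 = (σ² + n·σ₀²)/(σ₀²σ²) = 834314.3511/(51170.9641·66749.8896); posterior variance σₙ² = σ₀²σ²/(σ² + n·σ₀²) = 51170.9641·66749.8896/834314.3511 = 4093.967939.
Posterior SD = √σₙ² = √(51170.9641·66749.8896/834314.3511) = 63.9841.

63.9841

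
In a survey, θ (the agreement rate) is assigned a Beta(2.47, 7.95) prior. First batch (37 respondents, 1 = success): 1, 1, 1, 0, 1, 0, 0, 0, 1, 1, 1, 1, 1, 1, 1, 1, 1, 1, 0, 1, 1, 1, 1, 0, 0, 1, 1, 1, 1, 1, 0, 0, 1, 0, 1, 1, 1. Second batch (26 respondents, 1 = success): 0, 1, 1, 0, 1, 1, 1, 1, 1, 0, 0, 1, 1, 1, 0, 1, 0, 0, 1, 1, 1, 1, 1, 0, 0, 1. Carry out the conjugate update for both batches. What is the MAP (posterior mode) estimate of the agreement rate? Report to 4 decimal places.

The Beta prior is conjugate to a Binomial/Bernoulli likelihood; the update adds successes to α and failures to β.
After batch 1: Beta(2.47+27, 7.95+10) = Beta(29.47, 17.95).
After batch 2: Beta(29.47+17, 17.95+9) = Beta(46.47, 26.95).
Mode of Beta(a,b) for a,b>1 is (a−1)/(a+b−2) = 45.47/71.42 = 0.6367.

0.6367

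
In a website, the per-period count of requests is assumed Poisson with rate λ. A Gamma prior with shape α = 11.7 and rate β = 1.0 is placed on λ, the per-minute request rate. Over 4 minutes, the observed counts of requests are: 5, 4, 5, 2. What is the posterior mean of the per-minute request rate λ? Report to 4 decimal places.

5.5400

With a Gamma(shape α, rate β) prior, the Poisson likelihood is conjugate: the posterior is Gamma(α + ΣXᵢ, β + n).
Sum of counts S = 16 over n = 4 minutes.
Posterior: Gamma(α+S, β+n) = Gamma(11.7+16, 1.0+4) = Gamma(27.7, 5.0).
Posterior mean = α/β = 27.7/5.0 = 5.5400.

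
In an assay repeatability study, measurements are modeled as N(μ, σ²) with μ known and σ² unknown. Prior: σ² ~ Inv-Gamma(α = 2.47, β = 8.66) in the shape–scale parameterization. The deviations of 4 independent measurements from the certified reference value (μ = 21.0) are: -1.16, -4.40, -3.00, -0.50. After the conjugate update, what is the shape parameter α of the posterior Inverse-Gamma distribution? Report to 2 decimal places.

4.47

With known mean μ and an Inverse-Gamma(α, β) prior on σ², the Normal likelihood is conjugate: posterior is Inv-Gamma(α + n/2, β + Σ(xᵢ−μ)²/2).
Σ(xᵢ−μ)² = (-1.16)² + (-4.40)² + (-3.00)² + (-0.50)² = 29.9556.
Posterior: Inv-Gamma(2.47 + 4/2, 8.66 + 29.9556/2) = Inv-Gamma(4.47, 23.63780).
Posterior α = 4.47.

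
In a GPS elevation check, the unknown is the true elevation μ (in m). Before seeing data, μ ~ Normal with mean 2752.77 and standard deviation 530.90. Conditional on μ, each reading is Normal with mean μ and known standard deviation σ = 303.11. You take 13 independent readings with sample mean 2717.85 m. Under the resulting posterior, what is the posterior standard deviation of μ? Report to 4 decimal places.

83.0330

For Normal data with known variance σ², a Normal(μ₀, σ₀²) prior on μ is conjugate. Posterior precision = 1/σ₀² + n/σ²; posterior mean is the precision-weighted average of μ₀ and x̄.
σ₀² = 530.90² = 281854.81, σ² = 303.11² = 91875.6721; σ² + n·σ₀² = 91875.6721 + 13·281854.81 = 3755988.2021.
Posterior precision = 1/σ₀² + n/σ² = 1/281854.81 + 13/91875.6721 = (σ² + n·σ₀²)/(σ₀²σ²) = 3755988.2021/(281854.81·91875.6721); posterior variance σₙ² = σ₀²σ²/(σ² + n·σ₀²) = 281854.81·91875.6721/3755988.2021 = 6894.483877.
Posterior SD = √σₙ² = √(281854.81·91875.6721/3755988.2021) = 83.0330.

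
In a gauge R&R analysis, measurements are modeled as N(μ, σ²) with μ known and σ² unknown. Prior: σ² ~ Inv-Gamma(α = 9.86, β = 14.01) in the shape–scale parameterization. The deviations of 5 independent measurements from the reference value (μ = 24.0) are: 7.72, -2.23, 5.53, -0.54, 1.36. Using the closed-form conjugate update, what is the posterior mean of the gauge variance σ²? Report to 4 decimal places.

5.5156

With known mean μ and an Inverse-Gamma(α, β) prior on σ², the Normal likelihood is conjugate: posterior is Inv-Gamma(α + n/2, β + Σ(xᵢ−μ)²/2).
Σ(xᵢ−μ)² = (7.72)² + (-2.23)² + (5.53)² + (-0.54)² + (1.36)² = 97.2934.
Posterior: Inv-Gamma(9.86 + 5/2, 14.01 + 97.2934/2) = Inv-Gamma(12.36, 62.65670).
E[σ²|data] = β/(α−1) = 62.65670/11.36 = 5.5156.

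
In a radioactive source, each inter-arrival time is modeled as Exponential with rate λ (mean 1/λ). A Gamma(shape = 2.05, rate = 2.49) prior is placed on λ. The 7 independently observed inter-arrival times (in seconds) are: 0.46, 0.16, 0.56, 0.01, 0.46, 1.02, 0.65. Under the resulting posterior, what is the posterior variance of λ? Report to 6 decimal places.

With a Gamma(shape α, rate β) prior on the exponential rate λ, the posterior after n observations with total T = Σxᵢ is Gamma(α+n, β+T).
Sum of observations T = 3.32 seconds; n = 7.
Posterior: Gamma(2.05+7, 2.49+3.32) = Gamma(9.05, 5.81).
Var = α/β² = 0.268100.

0.268100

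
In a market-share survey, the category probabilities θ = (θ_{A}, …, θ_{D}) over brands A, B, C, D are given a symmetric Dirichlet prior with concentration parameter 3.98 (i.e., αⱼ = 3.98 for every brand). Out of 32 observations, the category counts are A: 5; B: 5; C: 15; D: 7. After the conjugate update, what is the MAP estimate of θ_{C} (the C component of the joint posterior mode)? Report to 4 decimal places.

0.4094

The Dirichlet prior is conjugate to the Multinomial likelihood: each posterior αⱼ = prior αⱼ + observed count nⱼ.
Posterior concentration: (8.98, 8.98, 18.98, 10.98), total = 47.92.
Joint mode component: (α_{C}−1)/(Σα−K) = 17.98/43.92 = 0.4094.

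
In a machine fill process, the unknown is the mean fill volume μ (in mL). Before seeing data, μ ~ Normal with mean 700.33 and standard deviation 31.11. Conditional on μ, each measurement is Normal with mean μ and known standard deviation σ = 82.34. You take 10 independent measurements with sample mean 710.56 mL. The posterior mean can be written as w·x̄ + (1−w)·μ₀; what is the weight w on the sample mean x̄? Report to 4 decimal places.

For Normal data with known variance σ², a Normal(μ₀, σ₀²) prior on μ is conjugate. Posterior precision = 1/σ₀² + n/σ²; posterior mean is the precision-weighted average of μ₀ and x̄.
σ₀² = 31.11² = 967.8321, σ² = 82.34² = 6779.8756. Prior precision 1/σ₀² = 1/967.8321; data precision n/σ² = 10/6779.8756.
w = (n/σ²)/(1/σ₀² + n/σ²) = n·σ₀²/(σ² + n·σ₀²) = 10·967.8321/(6779.8756 + 10·967.8321) = 9678.321/16458.1966 = 0.5881.

0.5881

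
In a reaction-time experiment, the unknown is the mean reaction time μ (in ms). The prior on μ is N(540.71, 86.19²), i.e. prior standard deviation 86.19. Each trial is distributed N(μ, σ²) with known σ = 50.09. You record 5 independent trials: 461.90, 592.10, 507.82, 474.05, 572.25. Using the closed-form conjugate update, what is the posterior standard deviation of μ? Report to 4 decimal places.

21.6806

For Normal data with known variance σ², a Normal(μ₀, σ₀²) prior on μ is conjugate. Posterior precision = 1/σ₀² + n/σ²; posterior mean is the precision-weighted average of μ₀ and x̄.
σ₀² = 86.19² = 7428.7161, σ² = 50.09² = 2509.0081; σ² + n·σ₀² = 2509.0081 + 5·7428.7161 = 39652.5886.
Posterior precision = 1/σ₀² + n/σ² = 1/7428.7161 + 5/2509.0081 = (σ² + n·σ₀²)/(σ₀²σ²) = 39652.5886/(7428.7161·2509.0081); posterior variance σₙ² = σ₀²σ²/(σ² + n·σ₀²) = 7428.7161·2509.0081/39652.5886 = 470.050242.
Posterior SD = √σₙ² = √(7428.7161·2509.0081/39652.5886) = 21.6806.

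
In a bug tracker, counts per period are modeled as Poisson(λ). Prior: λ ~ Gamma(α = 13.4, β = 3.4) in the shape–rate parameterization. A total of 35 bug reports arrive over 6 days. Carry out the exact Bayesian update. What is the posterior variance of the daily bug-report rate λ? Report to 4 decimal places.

0.5478

With a Gamma(shape α, rate β) prior, the Poisson likelihood is conjugate: the posterior is Gamma(α + ΣXᵢ, β + n).
Posterior: Gamma(α+S, β+n) = Gamma(13.4+35, 3.4+6) = Gamma(48.4, 9.4).
Var = α/β² = 48.4/9.4² = 0.5478.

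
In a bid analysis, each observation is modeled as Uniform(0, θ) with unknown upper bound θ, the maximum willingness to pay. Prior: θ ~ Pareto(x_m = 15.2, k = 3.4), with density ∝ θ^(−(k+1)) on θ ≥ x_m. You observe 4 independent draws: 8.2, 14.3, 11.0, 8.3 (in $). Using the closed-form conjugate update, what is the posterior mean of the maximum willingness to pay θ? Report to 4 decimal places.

A Pareto(scale x_m, shape k) prior on the upper bound θ of Uniform(0, θ) is conjugate: posterior is Pareto(max(x_m, max xᵢ), k + n).
Sample maximum = 14.3; prior scale x_m = 15.2 → posterior scale = max = 15.2.
Posterior shape = 3.4 + 4 = 7.4.
E[θ|data] = k·x_m/(k−1) = 7.4·15.2/6.4 = 17.5750.

17.5750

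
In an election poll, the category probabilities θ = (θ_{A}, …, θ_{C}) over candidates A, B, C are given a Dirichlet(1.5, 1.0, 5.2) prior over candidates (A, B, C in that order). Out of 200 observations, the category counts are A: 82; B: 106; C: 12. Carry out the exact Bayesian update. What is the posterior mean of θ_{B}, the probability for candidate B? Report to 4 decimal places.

0.5152

The Dirichlet prior is conjugate to the Multinomial likelihood: each posterior αⱼ = prior αⱼ + observed count nⱼ.
Posterior concentration: (83.5, 107.0, 17.2), total = 207.7.
E[θ_{B}|data] = α_{B}/Σα = 107.0/207.7 = 0.5152.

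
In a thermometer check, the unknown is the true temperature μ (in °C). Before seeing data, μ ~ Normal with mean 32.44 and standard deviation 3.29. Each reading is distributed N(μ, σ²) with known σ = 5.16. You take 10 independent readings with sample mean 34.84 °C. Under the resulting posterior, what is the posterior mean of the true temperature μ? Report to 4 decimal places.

34.3662

For Normal data with known variance σ², a Normal(μ₀, σ₀²) prior on μ is conjugate. Posterior precision = 1/σ₀² + n/σ²; posterior mean is the precision-weighted average of μ₀ and x̄.
n·x̄ = 10·34.84 = 348.4.
σ₀² = 3.29² = 10.8241, σ² = 5.16² = 26.6256; σ² + n·σ₀² = 26.6256 + 10·10.8241 = 134.8666.
Posterior mean = (μ₀/σ₀² + n·x̄/σ²)/(1/σ₀² + n/σ²) = (σ²·μ₀ + σ₀²·n·x̄)/(σ² + n·σ₀²) = (26.6256·32.44 + 10.8241·348.4)/134.8666 = 4634.850904/134.8666 = 34.3662.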